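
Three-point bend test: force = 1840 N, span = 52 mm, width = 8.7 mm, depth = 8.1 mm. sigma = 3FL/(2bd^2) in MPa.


sigma = 3*1840*52/(2*8.7*8.1^2) = 251.4 MPa

251.4


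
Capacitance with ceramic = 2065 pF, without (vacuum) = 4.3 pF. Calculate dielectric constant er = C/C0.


er = 2065 / 4.3 = 480.23

480.23


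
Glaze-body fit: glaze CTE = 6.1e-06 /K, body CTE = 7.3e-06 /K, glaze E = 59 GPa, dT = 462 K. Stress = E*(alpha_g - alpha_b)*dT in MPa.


Stress = 59*1000*(6.1e-06 - 7.3e-06)*462 = -32.7 MPa

-32.7


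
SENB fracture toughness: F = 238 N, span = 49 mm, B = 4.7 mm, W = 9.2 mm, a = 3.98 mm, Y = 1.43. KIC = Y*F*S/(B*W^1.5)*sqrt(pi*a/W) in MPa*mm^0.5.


KIC = 1.43*238*49/(4.7*9.2^1.5)*sqrt(pi*3.98/9.2) = 148.24

148.24


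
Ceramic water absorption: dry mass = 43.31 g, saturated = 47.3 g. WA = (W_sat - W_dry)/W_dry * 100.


WA = (47.3 - 43.31) / 43.31 * 100 = 9.21%

9.21


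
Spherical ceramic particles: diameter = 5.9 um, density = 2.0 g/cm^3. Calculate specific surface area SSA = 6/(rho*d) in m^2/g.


SSA = 6 / (2.0 * 5.9) = 0.508 m^2/g

0.508


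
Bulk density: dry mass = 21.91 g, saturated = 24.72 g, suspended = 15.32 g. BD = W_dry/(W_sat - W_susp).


BD = 21.91 / (24.72 - 15.32) = 21.91 / 9.4 = 2.331 g/cm^3

2.331


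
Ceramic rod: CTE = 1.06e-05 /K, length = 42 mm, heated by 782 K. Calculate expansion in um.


dL = 1.06e-05 * 42 * 782 * 1000 = 348.146 um

348.146


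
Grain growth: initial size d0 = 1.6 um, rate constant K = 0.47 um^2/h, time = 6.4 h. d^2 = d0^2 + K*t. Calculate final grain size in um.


d^2 = 1.6^2 + 0.47*6.4 = 5.568
d = sqrt(5.568) = 2.36 um

2.36


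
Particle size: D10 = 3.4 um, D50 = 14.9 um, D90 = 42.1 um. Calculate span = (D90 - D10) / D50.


Span = (42.1 - 3.4) / 14.9 = 38.7 / 14.9 = 2.597

2.597


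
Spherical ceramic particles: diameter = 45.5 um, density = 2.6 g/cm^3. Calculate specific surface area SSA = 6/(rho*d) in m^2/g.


SSA = 6 / (2.6 * 45.5) = 0.051 m^2/g

0.051


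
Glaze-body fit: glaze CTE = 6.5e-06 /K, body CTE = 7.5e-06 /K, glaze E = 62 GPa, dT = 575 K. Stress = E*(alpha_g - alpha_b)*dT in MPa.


Stress = 62*1000*(6.5e-06 - 7.5e-06)*575 = -35.7 MPa

-35.7


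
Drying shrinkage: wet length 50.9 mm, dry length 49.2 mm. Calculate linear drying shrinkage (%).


DS = (50.9 - 49.2) / 50.9 * 100 = 3.34%

3.34


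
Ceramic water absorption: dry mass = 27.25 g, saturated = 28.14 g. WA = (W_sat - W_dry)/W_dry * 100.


WA = (28.14 - 27.25) / 27.25 * 100 = 3.27%

3.27


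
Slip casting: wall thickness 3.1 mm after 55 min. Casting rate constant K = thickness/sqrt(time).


K = 3.1 / sqrt(55) = 3.1 / 7.4162 = 0.418 mm/min^0.5

0.418


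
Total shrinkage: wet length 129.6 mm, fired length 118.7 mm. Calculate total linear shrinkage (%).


TS = (129.6 - 118.7) / 129.6 * 100 = 8.41%

8.41


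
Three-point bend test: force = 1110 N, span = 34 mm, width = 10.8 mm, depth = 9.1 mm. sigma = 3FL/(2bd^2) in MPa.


sigma = 3*1110*34/(2*10.8*9.1^2) = 63.3 MPa

63.3


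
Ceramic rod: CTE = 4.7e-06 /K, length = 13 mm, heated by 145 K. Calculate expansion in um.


dL = 4.7e-06 * 13 * 145 * 1000 = 8.86 um

8.86


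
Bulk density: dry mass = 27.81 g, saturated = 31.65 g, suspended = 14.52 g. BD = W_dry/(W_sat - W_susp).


BD = 27.81 / (31.65 - 14.52) = 27.81 / 17.13 = 1.623 g/cm^3

1.623


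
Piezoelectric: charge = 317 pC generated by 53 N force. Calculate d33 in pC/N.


d33 = 317 / 53 = 6.0 pC/N

6.0


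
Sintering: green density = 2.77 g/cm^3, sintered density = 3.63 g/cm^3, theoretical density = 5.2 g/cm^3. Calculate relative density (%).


Relative = 3.63 / 5.2 * 100 = 69.8%

69.8


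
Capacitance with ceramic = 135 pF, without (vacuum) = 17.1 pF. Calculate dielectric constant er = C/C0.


er = 135 / 17.1 = 7.89

7.89


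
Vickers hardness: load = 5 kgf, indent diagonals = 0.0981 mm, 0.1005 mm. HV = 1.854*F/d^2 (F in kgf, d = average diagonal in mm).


d_avg = (0.0981+0.1005)/2 = 0.0993 mm
HV = 1.854*5/0.0993^2 = 940

940


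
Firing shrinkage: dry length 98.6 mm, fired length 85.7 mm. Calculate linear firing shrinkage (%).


FS = (98.6 - 85.7) / 98.6 * 100 = 13.08%

13.08


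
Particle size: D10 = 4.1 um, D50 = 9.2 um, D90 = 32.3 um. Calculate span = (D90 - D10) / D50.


Span = (32.3 - 4.1) / 9.2 = 28.2 / 9.2 = 3.065

3.065


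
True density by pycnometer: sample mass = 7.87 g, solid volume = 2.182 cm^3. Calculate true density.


TD = 7.87 / 2.182 = 3.607 g/cm^3

3.607


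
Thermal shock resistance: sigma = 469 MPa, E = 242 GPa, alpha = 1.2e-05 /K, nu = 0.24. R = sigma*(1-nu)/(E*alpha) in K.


R = 469*(1-0.24)/(242*1000*1.2e-05) = 123 K

123


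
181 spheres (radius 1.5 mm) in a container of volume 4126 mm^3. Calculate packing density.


V_sphere = 4/3*pi*1.5^3 = 14.1372 mm^3
Total V = 181*14.1372 = 2558.8332 mm^3
PD = 2558.8332 / 4126 = 0.62

0.62


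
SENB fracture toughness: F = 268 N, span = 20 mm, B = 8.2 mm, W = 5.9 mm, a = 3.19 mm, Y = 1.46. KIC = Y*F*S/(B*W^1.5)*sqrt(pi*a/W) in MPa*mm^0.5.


KIC = 1.46*268*20/(8.2*5.9^1.5)*sqrt(pi*3.19/5.9) = 86.79

86.79


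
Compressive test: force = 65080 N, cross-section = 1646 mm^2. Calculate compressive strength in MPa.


CS = 65080 / 1646 = 39.5 MPa

39.5


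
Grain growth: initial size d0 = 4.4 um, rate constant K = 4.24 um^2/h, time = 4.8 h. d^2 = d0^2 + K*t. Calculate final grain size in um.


d^2 = 4.4^2 + 4.24*4.8 = 39.712
d = sqrt(39.712) = 6.3 um

6.3


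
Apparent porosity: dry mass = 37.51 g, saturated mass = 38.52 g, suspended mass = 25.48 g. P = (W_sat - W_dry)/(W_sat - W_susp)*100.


P = (38.52 - 37.51) / (38.52 - 25.48) * 100 = 1.01 / 13.04 * 100 = 7.7%

7.7


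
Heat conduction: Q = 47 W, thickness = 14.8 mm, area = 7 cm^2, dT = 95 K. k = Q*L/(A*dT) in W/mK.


k = 47*14.8/1000/(7/10000*95) = 10.46 W/mK

10.46


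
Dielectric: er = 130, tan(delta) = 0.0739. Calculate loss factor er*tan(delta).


Loss = 130 * 0.0739 = 9.607

9.607


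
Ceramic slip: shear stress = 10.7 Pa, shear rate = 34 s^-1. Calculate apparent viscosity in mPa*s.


eta = tau/gamma * 1000 = 10.7/34 * 1000 = 314.7 mPa*s

314.7


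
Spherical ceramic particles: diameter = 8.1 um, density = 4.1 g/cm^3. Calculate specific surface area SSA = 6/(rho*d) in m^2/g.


SSA = 6 / (4.1 * 8.1) = 0.181 m^2/g

0.181


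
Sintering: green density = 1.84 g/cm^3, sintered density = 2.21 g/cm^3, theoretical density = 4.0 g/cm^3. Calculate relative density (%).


Relative = 2.21 / 4.0 * 100 = 55.3%

55.3


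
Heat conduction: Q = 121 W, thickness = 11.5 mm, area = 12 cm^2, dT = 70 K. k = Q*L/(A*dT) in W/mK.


k = 121*11.5/1000/(12/10000*70) = 16.57 W/mK

16.57


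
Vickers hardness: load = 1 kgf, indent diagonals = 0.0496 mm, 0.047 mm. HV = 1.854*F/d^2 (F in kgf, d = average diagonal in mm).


d_avg = (0.0496+0.047)/2 = 0.0483 mm
HV = 1.854*1/0.0483^2 = 795

795


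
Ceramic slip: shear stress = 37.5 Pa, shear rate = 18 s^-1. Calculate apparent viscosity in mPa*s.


eta = tau/gamma * 1000 = 37.5/18 * 1000 = 2083.3 mPa*s

2083.3


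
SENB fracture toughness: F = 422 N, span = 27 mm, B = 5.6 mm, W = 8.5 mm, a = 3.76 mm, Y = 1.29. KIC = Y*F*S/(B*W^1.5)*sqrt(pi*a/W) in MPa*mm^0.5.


KIC = 1.29*422*27/(5.6*8.5^1.5)*sqrt(pi*3.76/8.5) = 124.86

124.86


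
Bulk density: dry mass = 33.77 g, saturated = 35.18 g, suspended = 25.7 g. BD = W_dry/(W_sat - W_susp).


BD = 33.77 / (35.18 - 25.7) = 33.77 / 9.48 = 3.562 g/cm^3

3.562


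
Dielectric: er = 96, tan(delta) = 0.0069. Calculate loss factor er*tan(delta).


Loss = 96 * 0.0069 = 0.662

0.662


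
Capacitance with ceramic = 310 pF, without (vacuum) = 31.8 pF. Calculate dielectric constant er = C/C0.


er = 310 / 31.8 = 9.75

9.75


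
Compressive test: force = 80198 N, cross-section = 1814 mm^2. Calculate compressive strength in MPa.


CS = 80198 / 1814 = 44.2 MPa

44.2


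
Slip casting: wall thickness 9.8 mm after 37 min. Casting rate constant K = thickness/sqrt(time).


K = 9.8 / sqrt(37) = 9.8 / 6.0828 = 1.611 mm/min^0.5

1.611


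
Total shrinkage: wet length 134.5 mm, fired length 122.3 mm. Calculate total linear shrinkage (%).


TS = (134.5 - 122.3) / 134.5 * 100 = 9.07%

9.07


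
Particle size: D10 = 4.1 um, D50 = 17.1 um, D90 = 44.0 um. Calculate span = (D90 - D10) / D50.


Span = (44.0 - 4.1) / 17.1 = 39.9 / 17.1 = 2.333

2.333


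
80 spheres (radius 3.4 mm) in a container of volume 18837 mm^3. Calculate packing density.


V_sphere = 4/3*pi*3.4^3 = 164.6362 mm^3
Total V = 80*164.6362 = 13170.896 mm^3
PD = 13170.896 / 18837 = 0.699

0.699


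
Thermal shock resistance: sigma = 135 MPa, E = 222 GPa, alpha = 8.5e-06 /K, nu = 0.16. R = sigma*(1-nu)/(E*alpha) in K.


R = 135*(1-0.16)/(222*1000*8.5e-06) = 60 K

60


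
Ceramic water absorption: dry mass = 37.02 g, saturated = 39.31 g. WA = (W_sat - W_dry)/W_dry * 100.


WA = (39.31 - 37.02) / 37.02 * 100 = 6.19%

6.19


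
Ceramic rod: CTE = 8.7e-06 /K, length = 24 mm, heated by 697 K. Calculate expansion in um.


dL = 8.7e-06 * 24 * 697 * 1000 = 145.534 um

145.534


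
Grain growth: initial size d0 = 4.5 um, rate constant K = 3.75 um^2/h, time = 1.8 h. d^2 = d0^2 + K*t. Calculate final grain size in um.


d^2 = 4.5^2 + 3.75*1.8 = 27.0
d = sqrt(27.0) = 5.2 um

5.2


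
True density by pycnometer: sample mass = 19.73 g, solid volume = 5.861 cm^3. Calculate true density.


TD = 19.73 / 5.861 = 3.366 g/cm^3

3.366


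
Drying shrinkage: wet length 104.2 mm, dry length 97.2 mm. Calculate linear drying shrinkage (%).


DS = (104.2 - 97.2) / 104.2 * 100 = 6.72%

6.72


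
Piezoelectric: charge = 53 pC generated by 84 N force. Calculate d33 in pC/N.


d33 = 53 / 84 = 0.6 pC/N

0.6


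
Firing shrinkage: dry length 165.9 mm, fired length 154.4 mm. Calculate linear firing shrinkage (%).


FS = (165.9 - 154.4) / 165.9 * 100 = 6.93%

6.93


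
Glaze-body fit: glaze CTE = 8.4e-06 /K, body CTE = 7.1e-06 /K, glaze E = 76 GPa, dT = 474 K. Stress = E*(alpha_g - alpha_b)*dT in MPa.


Stress = 76*1000*(8.4e-06 - 7.1e-06)*474 = 46.8 MPa

46.8


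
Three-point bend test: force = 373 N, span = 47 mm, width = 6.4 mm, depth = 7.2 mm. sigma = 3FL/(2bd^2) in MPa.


sigma = 3*373*47/(2*6.4*7.2^2) = 79.3 MPa

79.3


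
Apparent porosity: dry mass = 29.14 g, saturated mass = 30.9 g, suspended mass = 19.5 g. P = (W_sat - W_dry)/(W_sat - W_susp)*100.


P = (30.9 - 29.14) / (30.9 - 19.5) * 100 = 1.76 / 11.4 * 100 = 15.4%

15.4


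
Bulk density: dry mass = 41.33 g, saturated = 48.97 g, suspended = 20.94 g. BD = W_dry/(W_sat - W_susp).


BD = 41.33 / (48.97 - 20.94) = 41.33 / 28.03 = 1.474 g/cm^3

1.474


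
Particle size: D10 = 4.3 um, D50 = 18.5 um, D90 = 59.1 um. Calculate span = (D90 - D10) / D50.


Span = (59.1 - 4.3) / 18.5 = 54.8 / 18.5 = 2.962

2.962


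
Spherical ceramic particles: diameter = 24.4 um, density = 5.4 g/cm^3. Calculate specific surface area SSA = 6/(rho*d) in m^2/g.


SSA = 6 / (5.4 * 24.4) = 0.046 m^2/g

0.046


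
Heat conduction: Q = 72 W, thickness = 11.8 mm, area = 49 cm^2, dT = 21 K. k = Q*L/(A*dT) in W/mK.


k = 72*11.8/1000/(49/10000*21) = 8.26 W/mK

8.26


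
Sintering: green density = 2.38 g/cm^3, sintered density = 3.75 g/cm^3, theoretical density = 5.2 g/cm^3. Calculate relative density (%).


Relative = 3.75 / 5.2 * 100 = 72.1%

72.1


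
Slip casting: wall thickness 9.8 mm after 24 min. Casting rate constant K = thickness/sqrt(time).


K = 9.8 / sqrt(24) = 9.8 / 4.899 = 2.0 mm/min^0.5

2.0


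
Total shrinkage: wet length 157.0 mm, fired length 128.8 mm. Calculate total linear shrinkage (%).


TS = (157.0 - 128.8) / 157.0 * 100 = 17.96%

17.96


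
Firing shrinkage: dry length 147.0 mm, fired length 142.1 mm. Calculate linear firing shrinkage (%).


FS = (147.0 - 142.1) / 147.0 * 100 = 3.33%

3.33


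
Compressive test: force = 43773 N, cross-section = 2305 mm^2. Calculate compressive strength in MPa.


CS = 43773 / 2305 = 19.0 MPa

19.0


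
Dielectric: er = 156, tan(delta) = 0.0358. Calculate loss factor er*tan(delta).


Loss = 156 * 0.0358 = 5.585

5.585


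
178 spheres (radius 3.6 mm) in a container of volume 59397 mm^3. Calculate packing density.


V_sphere = 4/3*pi*3.6^3 = 195.4322 mm^3
Total V = 178*195.4322 = 34786.9316 mm^3
PD = 34786.9316 / 59397 = 0.586

0.586


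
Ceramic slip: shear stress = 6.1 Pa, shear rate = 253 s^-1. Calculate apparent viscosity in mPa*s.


eta = tau/gamma * 1000 = 6.1/253 * 1000 = 24.1 mPa*s

24.1


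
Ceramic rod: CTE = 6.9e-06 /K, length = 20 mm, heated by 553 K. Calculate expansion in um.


dL = 6.9e-06 * 20 * 553 * 1000 = 76.314 um

76.314


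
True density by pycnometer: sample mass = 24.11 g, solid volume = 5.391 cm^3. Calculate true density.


TD = 24.11 / 5.391 = 4.472 g/cm^3

4.472


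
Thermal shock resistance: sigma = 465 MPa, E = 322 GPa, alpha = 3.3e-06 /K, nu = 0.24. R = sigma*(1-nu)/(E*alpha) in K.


R = 465*(1-0.24)/(322*1000*3.3e-06) = 333 K

333


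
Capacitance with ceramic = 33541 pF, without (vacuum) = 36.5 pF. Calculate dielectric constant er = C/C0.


er = 33541 / 36.5 = 918.93

918.93


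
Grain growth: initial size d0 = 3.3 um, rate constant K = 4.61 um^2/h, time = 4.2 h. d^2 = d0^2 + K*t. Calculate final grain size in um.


d^2 = 3.3^2 + 4.61*4.2 = 30.252
d = sqrt(30.252) = 5.5 um

5.5


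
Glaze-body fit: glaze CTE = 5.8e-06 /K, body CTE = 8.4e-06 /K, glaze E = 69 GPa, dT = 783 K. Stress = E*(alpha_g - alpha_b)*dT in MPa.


Stress = 69*1000*(5.8e-06 - 8.4e-06)*783 = -140.5 MPa

-140.5


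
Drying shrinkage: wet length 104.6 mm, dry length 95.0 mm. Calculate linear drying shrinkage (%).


DS = (104.6 - 95.0) / 104.6 * 100 = 9.18%

9.18


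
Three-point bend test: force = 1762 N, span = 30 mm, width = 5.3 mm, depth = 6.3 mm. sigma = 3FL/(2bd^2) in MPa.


sigma = 3*1762*30/(2*5.3*6.3^2) = 376.9 MPa

376.9


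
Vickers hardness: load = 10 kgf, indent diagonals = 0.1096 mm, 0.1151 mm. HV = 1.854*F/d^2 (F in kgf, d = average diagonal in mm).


d_avg = (0.1096+0.1151)/2 = 0.11235 mm
HV = 1.854*10/0.11235^2 = 1469

1469


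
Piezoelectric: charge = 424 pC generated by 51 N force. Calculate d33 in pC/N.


d33 = 424 / 51 = 8.3 pC/N

8.3


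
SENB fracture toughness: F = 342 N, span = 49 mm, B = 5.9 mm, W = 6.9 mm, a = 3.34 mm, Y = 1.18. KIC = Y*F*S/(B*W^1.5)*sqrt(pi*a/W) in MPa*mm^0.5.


KIC = 1.18*342*49/(5.9*6.9^1.5)*sqrt(pi*3.34/6.9) = 228.04

228.04


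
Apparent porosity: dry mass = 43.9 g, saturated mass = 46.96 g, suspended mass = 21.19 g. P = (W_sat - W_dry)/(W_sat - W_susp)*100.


P = (46.96 - 43.9) / (46.96 - 21.19) * 100 = 3.06 / 25.77 * 100 = 11.9%

11.9


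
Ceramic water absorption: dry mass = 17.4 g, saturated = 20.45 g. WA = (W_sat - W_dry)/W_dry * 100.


WA = (20.45 - 17.4) / 17.4 * 100 = 17.53%

17.53


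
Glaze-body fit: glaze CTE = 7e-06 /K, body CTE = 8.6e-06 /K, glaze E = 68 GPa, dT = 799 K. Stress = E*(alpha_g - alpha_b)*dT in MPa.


Stress = 68*1000*(7e-06 - 8.6e-06)*799 = -86.9 MPa

-86.9


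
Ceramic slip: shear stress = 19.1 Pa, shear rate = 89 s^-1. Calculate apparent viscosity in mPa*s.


eta = tau/gamma * 1000 = 19.1/89 * 1000 = 214.6 mPa*s

214.6


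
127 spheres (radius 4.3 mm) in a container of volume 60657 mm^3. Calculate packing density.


V_sphere = 4/3*pi*4.3^3 = 333.0381 mm^3
Total V = 127*333.0381 = 42295.8387 mm^3
PD = 42295.8387 / 60657 = 0.697

0.697


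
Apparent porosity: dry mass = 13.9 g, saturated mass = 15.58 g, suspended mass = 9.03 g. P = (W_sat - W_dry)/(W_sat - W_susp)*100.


P = (15.58 - 13.9) / (15.58 - 9.03) * 100 = 1.68 / 6.55 * 100 = 25.6%

25.6


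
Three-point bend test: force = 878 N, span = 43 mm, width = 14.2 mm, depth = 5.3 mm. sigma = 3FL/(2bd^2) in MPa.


sigma = 3*878*43/(2*14.2*5.3^2) = 142.0 MPa

142.0


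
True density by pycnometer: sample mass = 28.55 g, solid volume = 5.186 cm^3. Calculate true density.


TD = 28.55 / 5.186 = 5.505 g/cm^3

5.505


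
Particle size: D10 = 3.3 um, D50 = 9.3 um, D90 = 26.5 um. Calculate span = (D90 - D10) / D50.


Span = (26.5 - 3.3) / 9.3 = 23.2 / 9.3 = 2.495

2.495


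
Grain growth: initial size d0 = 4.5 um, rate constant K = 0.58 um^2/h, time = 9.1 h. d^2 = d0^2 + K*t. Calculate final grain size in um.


d^2 = 4.5^2 + 0.58*9.1 = 25.528
d = sqrt(25.528) = 5.05 um

5.05


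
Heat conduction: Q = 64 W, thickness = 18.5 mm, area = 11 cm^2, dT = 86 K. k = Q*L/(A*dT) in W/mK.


k = 64*18.5/1000/(11/10000*86) = 12.52 W/mK

12.52


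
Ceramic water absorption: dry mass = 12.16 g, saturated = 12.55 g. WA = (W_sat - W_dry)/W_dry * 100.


WA = (12.55 - 12.16) / 12.16 * 100 = 3.21%

3.21


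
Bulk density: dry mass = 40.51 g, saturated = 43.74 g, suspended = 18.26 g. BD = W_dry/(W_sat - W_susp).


BD = 40.51 / (43.74 - 18.26) = 40.51 / 25.48 = 1.59 g/cm^3

1.59


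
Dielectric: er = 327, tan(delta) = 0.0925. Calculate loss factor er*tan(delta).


Loss = 327 * 0.0925 = 30.248

30.248


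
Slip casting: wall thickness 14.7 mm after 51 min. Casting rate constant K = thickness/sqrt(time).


K = 14.7 / sqrt(51) = 14.7 / 7.1414 = 2.058 mm/min^0.5

2.058


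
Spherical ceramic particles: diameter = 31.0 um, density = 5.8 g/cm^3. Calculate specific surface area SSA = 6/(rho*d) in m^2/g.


SSA = 6 / (5.8 * 31.0) = 0.033 m^2/g

0.033


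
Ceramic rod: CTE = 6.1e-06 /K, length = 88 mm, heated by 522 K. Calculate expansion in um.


dL = 6.1e-06 * 88 * 522 * 1000 = 280.21 um

280.21


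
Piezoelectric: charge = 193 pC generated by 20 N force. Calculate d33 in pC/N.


d33 = 193 / 20 = 9.7 pC/N

9.7


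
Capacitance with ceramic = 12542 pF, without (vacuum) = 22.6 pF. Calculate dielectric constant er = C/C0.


er = 12542 / 22.6 = 554.96

554.96


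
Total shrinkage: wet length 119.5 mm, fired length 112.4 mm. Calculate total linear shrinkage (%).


TS = (119.5 - 112.4) / 119.5 * 100 = 5.94%

5.94


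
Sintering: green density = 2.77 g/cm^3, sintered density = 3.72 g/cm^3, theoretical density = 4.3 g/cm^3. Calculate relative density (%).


Relative = 3.72 / 4.3 * 100 = 86.5%

86.5


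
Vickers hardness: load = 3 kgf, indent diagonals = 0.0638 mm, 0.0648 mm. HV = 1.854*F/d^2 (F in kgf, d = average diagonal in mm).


d_avg = (0.0638+0.0648)/2 = 0.0643 mm
HV = 1.854*3/0.0643^2 = 1345

1345


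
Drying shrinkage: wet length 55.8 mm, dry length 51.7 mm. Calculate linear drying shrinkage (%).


DS = (55.8 - 51.7) / 55.8 * 100 = 7.35%

7.35


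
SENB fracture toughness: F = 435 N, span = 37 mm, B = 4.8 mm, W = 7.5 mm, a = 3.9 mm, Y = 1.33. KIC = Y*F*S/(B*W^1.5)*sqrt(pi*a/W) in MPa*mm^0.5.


KIC = 1.33*435*37/(4.8*7.5^1.5)*sqrt(pi*3.9/7.5) = 277.51

277.51


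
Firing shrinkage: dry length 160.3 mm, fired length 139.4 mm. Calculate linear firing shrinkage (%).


FS = (160.3 - 139.4) / 160.3 * 100 = 13.04%

13.04


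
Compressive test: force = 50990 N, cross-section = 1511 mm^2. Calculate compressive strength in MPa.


CS = 50990 / 1511 = 33.7 MPa

33.7


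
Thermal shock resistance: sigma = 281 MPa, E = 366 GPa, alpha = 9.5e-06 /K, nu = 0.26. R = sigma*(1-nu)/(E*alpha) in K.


R = 281*(1-0.26)/(366*1000*9.5e-06) = 60 K

60


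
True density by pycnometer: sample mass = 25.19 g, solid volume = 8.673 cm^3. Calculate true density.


TD = 25.19 / 8.673 = 2.904 g/cm^3

2.904


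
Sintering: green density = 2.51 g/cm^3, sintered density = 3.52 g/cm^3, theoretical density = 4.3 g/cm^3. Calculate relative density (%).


Relative = 3.52 / 4.3 * 100 = 81.9%

81.9


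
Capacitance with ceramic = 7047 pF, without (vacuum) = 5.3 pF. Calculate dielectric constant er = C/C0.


er = 7047 / 5.3 = 1329.62

1329.62


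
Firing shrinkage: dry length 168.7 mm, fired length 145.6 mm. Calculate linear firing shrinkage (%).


FS = (168.7 - 145.6) / 168.7 * 100 = 13.69%

13.69


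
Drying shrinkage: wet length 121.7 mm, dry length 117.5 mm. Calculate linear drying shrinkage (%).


DS = (121.7 - 117.5) / 121.7 * 100 = 3.45%

3.45


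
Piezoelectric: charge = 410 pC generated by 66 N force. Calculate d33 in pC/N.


d33 = 410 / 66 = 6.2 pC/N

6.2


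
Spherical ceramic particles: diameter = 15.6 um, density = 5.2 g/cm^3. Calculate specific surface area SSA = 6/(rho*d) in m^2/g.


SSA = 6 / (5.2 * 15.6) = 0.074 m^2/g

0.074


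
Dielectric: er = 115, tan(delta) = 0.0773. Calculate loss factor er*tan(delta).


Loss = 115 * 0.0773 = 8.89

8.89


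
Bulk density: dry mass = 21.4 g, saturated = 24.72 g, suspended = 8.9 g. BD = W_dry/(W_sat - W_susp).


BD = 21.4 / (24.72 - 8.9) = 21.4 / 15.82 = 1.353 g/cm^3

1.353


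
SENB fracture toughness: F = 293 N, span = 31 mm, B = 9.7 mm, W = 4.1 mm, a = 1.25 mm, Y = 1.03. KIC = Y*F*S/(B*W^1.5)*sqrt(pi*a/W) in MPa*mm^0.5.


KIC = 1.03*293*31/(9.7*4.1^1.5)*sqrt(pi*1.25/4.1) = 113.7

113.7


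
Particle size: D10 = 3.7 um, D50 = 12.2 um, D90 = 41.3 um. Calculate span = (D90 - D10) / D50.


Span = (41.3 - 3.7) / 12.2 = 37.6 / 12.2 = 3.082

3.082


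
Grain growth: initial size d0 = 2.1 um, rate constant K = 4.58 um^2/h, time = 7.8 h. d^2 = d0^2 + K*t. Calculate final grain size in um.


d^2 = 2.1^2 + 4.58*7.8 = 40.134
d = sqrt(40.134) = 6.34 um

6.34


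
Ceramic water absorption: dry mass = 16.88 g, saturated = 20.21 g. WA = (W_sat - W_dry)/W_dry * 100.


WA = (20.21 - 16.88) / 16.88 * 100 = 19.73%

19.73


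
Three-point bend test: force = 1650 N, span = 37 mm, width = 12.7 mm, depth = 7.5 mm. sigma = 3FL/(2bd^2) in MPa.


sigma = 3*1650*37/(2*12.7*7.5^2) = 128.2 MPa

128.2


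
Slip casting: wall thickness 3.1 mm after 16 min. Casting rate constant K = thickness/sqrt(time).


K = 3.1 / sqrt(16) = 3.1 / 4.0 = 0.775 mm/min^0.5

0.775


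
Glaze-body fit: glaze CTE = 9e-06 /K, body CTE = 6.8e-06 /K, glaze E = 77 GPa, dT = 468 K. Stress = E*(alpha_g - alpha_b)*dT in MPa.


Stress = 77*1000*(9e-06 - 6.8e-06)*468 = 79.3 MPa

79.3


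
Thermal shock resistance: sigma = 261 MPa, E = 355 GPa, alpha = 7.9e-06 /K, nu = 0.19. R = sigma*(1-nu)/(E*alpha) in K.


R = 261*(1-0.19)/(355*1000*7.9e-06) = 75 K

75


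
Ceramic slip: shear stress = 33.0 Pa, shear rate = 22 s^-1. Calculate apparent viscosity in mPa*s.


eta = tau/gamma * 1000 = 33.0/22 * 1000 = 1500.0 mPa*s

1500.0


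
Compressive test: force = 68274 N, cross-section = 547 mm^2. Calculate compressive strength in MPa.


CS = 68274 / 547 = 124.8 MPa

124.8


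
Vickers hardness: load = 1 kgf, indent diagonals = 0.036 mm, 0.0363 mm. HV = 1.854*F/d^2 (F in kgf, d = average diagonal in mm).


d_avg = (0.036+0.0363)/2 = 0.03615 mm
HV = 1.854*1/0.03615^2 = 1419

1419


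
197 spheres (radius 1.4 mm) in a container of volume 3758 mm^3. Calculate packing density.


V_sphere = 4/3*pi*1.4^3 = 11.494 mm^3
Total V = 197*11.494 = 2264.318 mm^3
PD = 2264.318 / 3758 = 0.603

0.603


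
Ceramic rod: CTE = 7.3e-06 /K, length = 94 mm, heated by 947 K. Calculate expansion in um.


dL = 7.3e-06 * 94 * 947 * 1000 = 649.831 um

649.831


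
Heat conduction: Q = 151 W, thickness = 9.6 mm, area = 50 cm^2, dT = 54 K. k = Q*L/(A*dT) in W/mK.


k = 151*9.6/1000/(50/10000*54) = 5.37 W/mK

5.37


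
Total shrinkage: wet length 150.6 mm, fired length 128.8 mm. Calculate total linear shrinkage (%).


TS = (150.6 - 128.8) / 150.6 * 100 = 14.48%

14.48


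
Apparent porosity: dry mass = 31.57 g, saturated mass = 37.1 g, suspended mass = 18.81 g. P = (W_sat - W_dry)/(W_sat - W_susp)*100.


P = (37.1 - 31.57) / (37.1 - 18.81) * 100 = 5.53 / 18.29 * 100 = 30.2%

30.2


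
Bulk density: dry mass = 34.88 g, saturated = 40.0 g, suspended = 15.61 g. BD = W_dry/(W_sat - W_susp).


BD = 34.88 / (40.0 - 15.61) = 34.88 / 24.39 = 1.43 g/cm^3

1.43


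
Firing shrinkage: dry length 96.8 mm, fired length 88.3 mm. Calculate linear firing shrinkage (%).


FS = (96.8 - 88.3) / 96.8 * 100 = 8.78%

8.78


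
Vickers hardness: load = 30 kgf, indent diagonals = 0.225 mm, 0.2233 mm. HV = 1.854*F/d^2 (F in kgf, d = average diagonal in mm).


d_avg = (0.225+0.2233)/2 = 0.22415 mm
HV = 1.854*30/0.22415^2 = 1107

1107


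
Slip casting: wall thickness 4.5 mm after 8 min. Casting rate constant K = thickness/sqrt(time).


K = 4.5 / sqrt(8) = 4.5 / 2.8284 = 1.591 mm/min^0.5

1.591


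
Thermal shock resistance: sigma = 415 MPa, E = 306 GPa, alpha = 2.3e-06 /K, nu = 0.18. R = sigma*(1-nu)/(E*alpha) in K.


R = 415*(1-0.18)/(306*1000*2.3e-06) = 484 K

484


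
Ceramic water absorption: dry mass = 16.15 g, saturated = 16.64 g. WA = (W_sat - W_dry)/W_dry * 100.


WA = (16.64 - 16.15) / 16.15 * 100 = 3.03%

3.03


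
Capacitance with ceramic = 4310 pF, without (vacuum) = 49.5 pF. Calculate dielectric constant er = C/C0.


er = 4310 / 49.5 = 87.07

87.07


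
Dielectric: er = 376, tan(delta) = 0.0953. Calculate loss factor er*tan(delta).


Loss = 376 * 0.0953 = 35.833

35.833


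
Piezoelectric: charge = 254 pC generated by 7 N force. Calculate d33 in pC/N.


d33 = 254 / 7 = 36.3 pC/N

36.3


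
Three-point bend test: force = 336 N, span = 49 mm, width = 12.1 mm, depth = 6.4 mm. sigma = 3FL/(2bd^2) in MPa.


sigma = 3*336*49/(2*12.1*6.4^2) = 49.8 MPa

49.8


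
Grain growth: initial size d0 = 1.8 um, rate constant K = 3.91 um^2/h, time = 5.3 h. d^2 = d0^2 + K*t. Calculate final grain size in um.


d^2 = 1.8^2 + 3.91*5.3 = 23.963
d = sqrt(23.963) = 4.9 um

4.9


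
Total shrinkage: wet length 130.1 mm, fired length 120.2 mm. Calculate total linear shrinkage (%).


TS = (130.1 - 120.2) / 130.1 * 100 = 7.61%

7.61


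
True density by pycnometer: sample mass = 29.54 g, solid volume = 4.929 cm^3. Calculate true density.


TD = 29.54 / 4.929 = 5.993 g/cm^3

5.993


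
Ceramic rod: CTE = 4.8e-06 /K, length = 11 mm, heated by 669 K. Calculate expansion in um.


dL = 4.8e-06 * 11 * 669 * 1000 = 35.323 um

35.323


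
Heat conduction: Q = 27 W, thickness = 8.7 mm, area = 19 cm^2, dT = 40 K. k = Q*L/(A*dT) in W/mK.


k = 27*8.7/1000/(19/10000*40) = 3.09 W/mK

3.09


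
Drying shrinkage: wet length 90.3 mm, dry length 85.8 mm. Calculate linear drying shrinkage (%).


DS = (90.3 - 85.8) / 90.3 * 100 = 4.98%

4.98


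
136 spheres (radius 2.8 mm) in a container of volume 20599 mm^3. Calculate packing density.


V_sphere = 4/3*pi*2.8^3 = 91.9523 mm^3
Total V = 136*91.9523 = 12505.5128 mm^3
PD = 12505.5128 / 20599 = 0.607

0.607


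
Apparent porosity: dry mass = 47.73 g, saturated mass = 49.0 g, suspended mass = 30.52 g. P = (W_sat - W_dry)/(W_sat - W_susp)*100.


P = (49.0 - 47.73) / (49.0 - 30.52) * 100 = 1.27 / 18.48 * 100 = 6.9%

6.9


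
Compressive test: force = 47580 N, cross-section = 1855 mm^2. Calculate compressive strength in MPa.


CS = 47580 / 1855 = 25.6 MPa

25.6


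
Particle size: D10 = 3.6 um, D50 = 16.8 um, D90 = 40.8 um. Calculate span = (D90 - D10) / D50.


Span = (40.8 - 3.6) / 16.8 = 37.2 / 16.8 = 2.214

2.214


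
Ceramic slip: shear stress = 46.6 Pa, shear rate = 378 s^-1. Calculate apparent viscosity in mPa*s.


eta = tau/gamma * 1000 = 46.6/378 * 1000 = 123.3 mPa*s

123.3


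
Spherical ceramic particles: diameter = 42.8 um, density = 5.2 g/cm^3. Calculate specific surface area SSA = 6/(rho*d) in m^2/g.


SSA = 6 / (5.2 * 42.8) = 0.027 m^2/g

0.027


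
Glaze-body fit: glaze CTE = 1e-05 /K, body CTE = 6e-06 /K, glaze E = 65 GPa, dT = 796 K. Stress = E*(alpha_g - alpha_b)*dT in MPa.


Stress = 65*1000*(1e-05 - 6e-06)*796 = 207.0 MPa

207.0


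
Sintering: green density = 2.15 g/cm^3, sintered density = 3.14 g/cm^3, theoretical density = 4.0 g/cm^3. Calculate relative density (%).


Relative = 3.14 / 4.0 * 100 = 78.5%

78.5


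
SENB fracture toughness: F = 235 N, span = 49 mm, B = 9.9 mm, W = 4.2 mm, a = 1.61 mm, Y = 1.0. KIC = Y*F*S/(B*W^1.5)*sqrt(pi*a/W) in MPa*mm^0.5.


KIC = 1.0*235*49/(9.9*4.2^1.5)*sqrt(pi*1.61/4.2) = 148.29

148.29


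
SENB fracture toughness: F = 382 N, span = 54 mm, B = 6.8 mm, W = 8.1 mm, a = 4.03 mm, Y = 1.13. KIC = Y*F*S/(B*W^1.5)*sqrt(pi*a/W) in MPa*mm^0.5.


KIC = 1.13*382*54/(6.8*8.1^1.5)*sqrt(pi*4.03/8.1) = 185.9

185.9


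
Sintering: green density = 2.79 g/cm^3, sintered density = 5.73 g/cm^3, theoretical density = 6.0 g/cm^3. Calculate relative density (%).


Relative = 5.73 / 6.0 * 100 = 95.5%

95.5


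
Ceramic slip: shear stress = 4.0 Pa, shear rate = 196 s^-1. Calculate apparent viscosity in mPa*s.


eta = tau/gamma * 1000 = 4.0/196 * 1000 = 20.4 mPa*s

20.4


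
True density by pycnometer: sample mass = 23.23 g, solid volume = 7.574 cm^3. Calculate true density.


TD = 23.23 / 7.574 = 3.067 g/cm^3

3.067


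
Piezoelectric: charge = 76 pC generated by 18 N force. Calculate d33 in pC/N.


d33 = 76 / 18 = 4.2 pC/N

4.2


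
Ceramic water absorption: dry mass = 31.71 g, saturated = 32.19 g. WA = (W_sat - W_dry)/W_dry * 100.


WA = (32.19 - 31.71) / 31.71 * 100 = 1.51%

1.51


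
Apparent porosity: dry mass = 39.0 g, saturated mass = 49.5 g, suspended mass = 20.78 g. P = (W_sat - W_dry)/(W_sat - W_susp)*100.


P = (49.5 - 39.0) / (49.5 - 20.78) * 100 = 10.5 / 28.72 * 100 = 36.6%

36.6


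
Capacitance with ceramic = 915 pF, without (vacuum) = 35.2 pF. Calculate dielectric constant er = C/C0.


er = 915 / 35.2 = 25.99

25.99


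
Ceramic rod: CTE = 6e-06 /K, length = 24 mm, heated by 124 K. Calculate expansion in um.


dL = 6e-06 * 24 * 124 * 1000 = 17.856 um

17.856


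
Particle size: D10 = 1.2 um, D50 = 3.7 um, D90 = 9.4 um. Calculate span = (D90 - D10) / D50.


Span = (9.4 - 1.2) / 3.7 = 8.2 / 3.7 = 2.216

2.216


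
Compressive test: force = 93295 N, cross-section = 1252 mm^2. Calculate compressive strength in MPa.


CS = 93295 / 1252 = 74.5 MPa

74.5


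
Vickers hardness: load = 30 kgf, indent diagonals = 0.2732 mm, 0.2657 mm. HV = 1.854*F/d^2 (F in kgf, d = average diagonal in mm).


d_avg = (0.2732+0.2657)/2 = 0.26945 mm
HV = 1.854*30/0.26945^2 = 766

766


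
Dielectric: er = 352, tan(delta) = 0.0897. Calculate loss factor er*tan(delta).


Loss = 352 * 0.0897 = 31.574

31.574


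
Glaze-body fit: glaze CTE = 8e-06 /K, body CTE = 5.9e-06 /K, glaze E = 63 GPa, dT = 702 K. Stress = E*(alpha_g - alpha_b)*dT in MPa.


Stress = 63*1000*(8e-06 - 5.9e-06)*702 = 92.9 MPa

92.9


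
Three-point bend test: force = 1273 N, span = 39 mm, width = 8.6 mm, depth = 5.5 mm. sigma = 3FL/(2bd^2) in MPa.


sigma = 3*1273*39/(2*8.6*5.5^2) = 286.3 MPa

286.3


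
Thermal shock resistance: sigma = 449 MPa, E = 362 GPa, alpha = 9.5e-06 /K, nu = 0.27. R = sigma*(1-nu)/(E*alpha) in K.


R = 449*(1-0.27)/(362*1000*9.5e-06) = 95 K

95


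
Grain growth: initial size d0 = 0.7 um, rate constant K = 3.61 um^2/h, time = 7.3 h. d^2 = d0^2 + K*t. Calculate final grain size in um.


d^2 = 0.7^2 + 3.61*7.3 = 26.843
d = sqrt(26.843) = 5.18 um

5.18


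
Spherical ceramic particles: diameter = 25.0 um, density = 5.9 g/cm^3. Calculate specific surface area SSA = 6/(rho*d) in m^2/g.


SSA = 6 / (5.9 * 25.0) = 0.041 m^2/g

0.041


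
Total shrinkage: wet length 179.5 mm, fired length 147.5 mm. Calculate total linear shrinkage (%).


TS = (179.5 - 147.5) / 179.5 * 100 = 17.83%

17.83


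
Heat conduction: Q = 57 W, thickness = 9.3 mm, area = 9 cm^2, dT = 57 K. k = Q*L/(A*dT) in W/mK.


k = 57*9.3/1000/(9/10000*57) = 10.33 W/mK

10.33


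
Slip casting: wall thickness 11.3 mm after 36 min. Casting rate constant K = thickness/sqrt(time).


K = 11.3 / sqrt(36) = 11.3 / 6.0 = 1.883 mm/min^0.5

1.883


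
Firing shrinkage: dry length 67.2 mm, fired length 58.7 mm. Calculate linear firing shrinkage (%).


FS = (67.2 - 58.7) / 67.2 * 100 = 12.65%

12.65


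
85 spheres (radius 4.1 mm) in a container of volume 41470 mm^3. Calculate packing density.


V_sphere = 4/3*pi*4.1^3 = 288.6956 mm^3
Total V = 85*288.6956 = 24539.126 mm^3
PD = 24539.126 / 41470 = 0.592

0.592


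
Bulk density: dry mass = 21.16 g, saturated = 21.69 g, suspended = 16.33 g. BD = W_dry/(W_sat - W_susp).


BD = 21.16 / (21.69 - 16.33) = 21.16 / 5.36 = 3.948 g/cm^3

3.948


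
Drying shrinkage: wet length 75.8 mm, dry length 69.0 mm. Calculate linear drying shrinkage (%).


DS = (75.8 - 69.0) / 75.8 * 100 = 8.97%

8.97


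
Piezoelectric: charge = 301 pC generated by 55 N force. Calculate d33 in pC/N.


d33 = 301 / 55 = 5.5 pC/N

5.5


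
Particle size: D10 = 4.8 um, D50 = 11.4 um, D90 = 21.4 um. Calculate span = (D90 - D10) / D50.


Span = (21.4 - 4.8) / 11.4 = 16.6 / 11.4 = 1.456

1.456


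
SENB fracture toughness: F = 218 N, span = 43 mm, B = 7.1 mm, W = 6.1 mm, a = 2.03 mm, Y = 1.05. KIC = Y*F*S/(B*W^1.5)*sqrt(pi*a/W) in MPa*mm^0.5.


KIC = 1.05*218*43/(7.1*6.1^1.5)*sqrt(pi*2.03/6.1) = 94.08

94.08


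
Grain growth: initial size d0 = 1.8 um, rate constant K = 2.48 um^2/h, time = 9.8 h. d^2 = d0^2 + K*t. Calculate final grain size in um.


d^2 = 1.8^2 + 2.48*9.8 = 27.544
d = sqrt(27.544) = 5.25 um

5.25


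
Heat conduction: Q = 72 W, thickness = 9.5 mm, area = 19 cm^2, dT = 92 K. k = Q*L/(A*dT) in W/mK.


k = 72*9.5/1000/(19/10000*92) = 3.91 W/mK

3.91


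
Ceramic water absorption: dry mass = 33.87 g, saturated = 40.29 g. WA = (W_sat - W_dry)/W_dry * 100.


WA = (40.29 - 33.87) / 33.87 * 100 = 18.95%

18.95


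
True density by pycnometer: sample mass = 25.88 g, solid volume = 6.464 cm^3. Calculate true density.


TD = 25.88 / 6.464 = 4.004 g/cm^3

4.004


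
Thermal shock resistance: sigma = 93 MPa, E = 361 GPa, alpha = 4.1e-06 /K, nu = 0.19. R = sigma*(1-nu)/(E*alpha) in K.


R = 93*(1-0.19)/(361*1000*4.1e-06) = 51 K

51


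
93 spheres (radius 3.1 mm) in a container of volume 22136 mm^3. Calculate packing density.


V_sphere = 4/3*pi*3.1^3 = 124.7882 mm^3
Total V = 93*124.7882 = 11605.3026 mm^3
PD = 11605.3026 / 22136 = 0.524

0.524


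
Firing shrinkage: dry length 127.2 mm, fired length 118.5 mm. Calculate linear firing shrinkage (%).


FS = (127.2 - 118.5) / 127.2 * 100 = 6.84%

6.84


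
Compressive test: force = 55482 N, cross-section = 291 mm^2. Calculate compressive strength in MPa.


CS = 55482 / 291 = 190.7 MPa

190.7


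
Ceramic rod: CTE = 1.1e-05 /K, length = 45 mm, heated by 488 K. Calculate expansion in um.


dL = 1.1e-05 * 45 * 488 * 1000 = 241.56 um

241.56


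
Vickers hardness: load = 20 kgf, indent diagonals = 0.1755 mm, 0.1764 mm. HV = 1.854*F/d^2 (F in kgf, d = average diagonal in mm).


d_avg = (0.1755+0.1764)/2 = 0.17595 mm
HV = 1.854*20/0.17595^2 = 1198

1198


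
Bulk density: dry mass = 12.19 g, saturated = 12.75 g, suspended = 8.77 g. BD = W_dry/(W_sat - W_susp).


BD = 12.19 / (12.75 - 8.77) = 12.19 / 3.98 = 3.063 g/cm^3

3.063


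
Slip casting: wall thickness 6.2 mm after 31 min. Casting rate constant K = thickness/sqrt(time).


K = 6.2 / sqrt(31) = 6.2 / 5.5678 = 1.114 mm/min^0.5

1.114


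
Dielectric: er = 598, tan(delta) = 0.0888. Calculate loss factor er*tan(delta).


Loss = 598 * 0.0888 = 53.102

53.102


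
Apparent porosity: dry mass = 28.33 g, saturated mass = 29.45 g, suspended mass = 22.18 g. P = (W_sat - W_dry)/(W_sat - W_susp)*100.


P = (29.45 - 28.33) / (29.45 - 22.18) * 100 = 1.12 / 7.27 * 100 = 15.4%

15.4


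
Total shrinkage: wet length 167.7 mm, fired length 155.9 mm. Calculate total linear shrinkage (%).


TS = (167.7 - 155.9) / 167.7 * 100 = 7.04%

7.04


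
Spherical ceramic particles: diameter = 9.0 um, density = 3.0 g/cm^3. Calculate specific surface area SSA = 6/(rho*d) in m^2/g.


SSA = 6 / (3.0 * 9.0) = 0.222 m^2/g

0.222


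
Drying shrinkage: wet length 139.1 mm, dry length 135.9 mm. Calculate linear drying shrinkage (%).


DS = (139.1 - 135.9) / 139.1 * 100 = 2.3%

2.3


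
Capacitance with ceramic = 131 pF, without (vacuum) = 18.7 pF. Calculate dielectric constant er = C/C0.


er = 131 / 18.7 = 7.01

7.01


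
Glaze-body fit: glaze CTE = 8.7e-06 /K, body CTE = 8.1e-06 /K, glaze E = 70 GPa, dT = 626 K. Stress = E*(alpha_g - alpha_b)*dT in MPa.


Stress = 70*1000*(8.7e-06 - 8.1e-06)*626 = 26.3 MPa

26.3


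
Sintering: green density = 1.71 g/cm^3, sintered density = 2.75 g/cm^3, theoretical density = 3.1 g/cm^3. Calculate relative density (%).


Relative = 2.75 / 3.1 * 100 = 88.7%

88.7


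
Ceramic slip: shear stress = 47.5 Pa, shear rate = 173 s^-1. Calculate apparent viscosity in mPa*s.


eta = tau/gamma * 1000 = 47.5/173 * 1000 = 274.6 mPa*s

274.6


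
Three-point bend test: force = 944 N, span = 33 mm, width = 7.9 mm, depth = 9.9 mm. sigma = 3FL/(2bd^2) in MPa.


sigma = 3*944*33/(2*7.9*9.9^2) = 60.4 MPa

60.4


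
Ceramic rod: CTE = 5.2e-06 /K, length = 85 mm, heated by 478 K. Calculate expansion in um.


dL = 5.2e-06 * 85 * 478 * 1000 = 211.276 um

211.276


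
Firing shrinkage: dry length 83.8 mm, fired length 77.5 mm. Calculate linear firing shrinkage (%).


FS = (83.8 - 77.5) / 83.8 * 100 = 7.52%

7.52


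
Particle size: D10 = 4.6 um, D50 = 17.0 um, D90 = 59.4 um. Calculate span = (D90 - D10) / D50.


Span = (59.4 - 4.6) / 17.0 = 54.8 / 17.0 = 3.224

3.224


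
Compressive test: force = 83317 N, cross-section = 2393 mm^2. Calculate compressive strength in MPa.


CS = 83317 / 2393 = 34.8 MPa

34.8


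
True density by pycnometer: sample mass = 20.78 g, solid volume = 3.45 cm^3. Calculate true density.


TD = 20.78 / 3.45 = 6.023 g/cm^3

6.023


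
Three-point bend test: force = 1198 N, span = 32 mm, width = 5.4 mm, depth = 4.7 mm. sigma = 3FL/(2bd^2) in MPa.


sigma = 3*1198*32/(2*5.4*4.7^2) = 482.1 MPa

482.1


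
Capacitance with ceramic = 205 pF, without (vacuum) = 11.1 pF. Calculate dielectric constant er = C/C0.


er = 205 / 11.1 = 18.47

18.47


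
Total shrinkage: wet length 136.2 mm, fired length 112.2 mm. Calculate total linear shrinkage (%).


TS = (136.2 - 112.2) / 136.2 * 100 = 17.62%

17.62


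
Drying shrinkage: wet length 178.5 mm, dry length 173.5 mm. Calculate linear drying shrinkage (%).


DS = (178.5 - 173.5) / 178.5 * 100 = 2.8%

2.8


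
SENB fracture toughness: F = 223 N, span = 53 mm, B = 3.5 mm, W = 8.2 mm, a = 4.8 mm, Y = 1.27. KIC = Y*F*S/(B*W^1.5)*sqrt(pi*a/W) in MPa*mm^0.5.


KIC = 1.27*223*53/(3.5*8.2^1.5)*sqrt(pi*4.8/8.2) = 247.68

247.68


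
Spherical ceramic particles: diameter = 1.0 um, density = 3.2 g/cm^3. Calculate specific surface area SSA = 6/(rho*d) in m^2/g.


SSA = 6 / (3.2 * 1.0) = 1.875 m^2/g

1.875


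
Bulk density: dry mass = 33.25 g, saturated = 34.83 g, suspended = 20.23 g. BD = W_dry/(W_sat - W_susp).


BD = 33.25 / (34.83 - 20.23) = 33.25 / 14.6 = 2.277 g/cm^3

2.277


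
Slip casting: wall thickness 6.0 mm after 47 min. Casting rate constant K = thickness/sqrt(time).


K = 6.0 / sqrt(47) = 6.0 / 6.8557 = 0.875 mm/min^0.5

0.875


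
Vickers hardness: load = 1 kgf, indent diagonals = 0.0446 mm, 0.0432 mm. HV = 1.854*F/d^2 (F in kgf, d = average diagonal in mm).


d_avg = (0.0446+0.0432)/2 = 0.0439 mm
HV = 1.854*1/0.0439^2 = 962

962


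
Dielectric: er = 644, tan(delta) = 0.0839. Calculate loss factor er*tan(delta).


Loss = 644 * 0.0839 = 54.032

54.032
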